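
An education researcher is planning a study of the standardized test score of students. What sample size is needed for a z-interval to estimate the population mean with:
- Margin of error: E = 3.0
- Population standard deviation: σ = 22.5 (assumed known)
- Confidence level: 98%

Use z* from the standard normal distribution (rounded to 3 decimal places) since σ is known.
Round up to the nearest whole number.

Using z* since population σ is known (z-interval formula).

For 98% confidence, z* = 2.326 (from standard normal table)

Sample size formula for z-interval: n = (z*σ/E)²

n = (2.326 × 22.5 / 3.0)²
  = (17.445000)²
  = 304.3280

Round up to the nearest whole number: n = 305

305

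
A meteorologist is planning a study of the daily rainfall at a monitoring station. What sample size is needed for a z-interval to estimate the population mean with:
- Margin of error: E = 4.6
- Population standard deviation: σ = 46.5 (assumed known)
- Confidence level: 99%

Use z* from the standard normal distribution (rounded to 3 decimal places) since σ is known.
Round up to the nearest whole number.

Using z* since population σ is known (z-interval formula).

For 99% confidence, z* = 2.576 (from standard normal table)

Sample size formula for z-interval: n = (z*σ/E)²

n = (2.576 × 46.5 / 4.6)²
  = (26.040000)²
  = 678.0816

Round up to the nearest whole number: n = 679

679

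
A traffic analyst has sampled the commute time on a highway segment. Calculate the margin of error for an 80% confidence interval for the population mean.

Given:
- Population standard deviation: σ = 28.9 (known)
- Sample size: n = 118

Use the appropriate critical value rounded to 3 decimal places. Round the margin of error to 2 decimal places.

The population standard deviation σ is known, so use the z-interval margin of error formula.

For 80% confidence, z* = 1.282 (from standard normal table)

Margin of error formula for z-interval: E = z* × σ/√n

E = 1.282 × 28.9/√118
  = 1.282 × 2.660461
  = 3.4107

Rounded to 2 decimal places:

3.41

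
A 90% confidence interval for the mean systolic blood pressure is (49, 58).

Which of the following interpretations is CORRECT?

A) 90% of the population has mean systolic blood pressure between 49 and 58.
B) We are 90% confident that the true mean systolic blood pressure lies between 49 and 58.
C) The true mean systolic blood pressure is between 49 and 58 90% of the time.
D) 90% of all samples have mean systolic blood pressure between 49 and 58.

A confidence interval represents our confidence in the procedure, not a probability statement about the parameter.

Key concept: If we repeated this sampling process many times and computed a 90% CI each time, about 90% of those intervals would contain the true population parameter.

For this specific interval (49, 58):
- Midpoint (point estimate): 53.5
- Margin of error: 4.5

The correct interpretation is the one stating confidence that the true parameter lies in the interval — option B.

B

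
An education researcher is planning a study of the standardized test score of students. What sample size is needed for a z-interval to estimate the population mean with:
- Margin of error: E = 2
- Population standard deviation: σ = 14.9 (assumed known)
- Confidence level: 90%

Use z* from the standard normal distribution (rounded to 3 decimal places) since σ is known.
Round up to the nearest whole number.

Using z* since population σ is known (z-interval formula).

For 90% confidence, z* = 1.645 (from standard normal table)

Sample size formula for z-interval: n = (z*σ/E)²

n = (1.645 × 14.9 / 2)²
  = (12.255250)²
  = 150.1912

Round up to the nearest whole number: n = 151

151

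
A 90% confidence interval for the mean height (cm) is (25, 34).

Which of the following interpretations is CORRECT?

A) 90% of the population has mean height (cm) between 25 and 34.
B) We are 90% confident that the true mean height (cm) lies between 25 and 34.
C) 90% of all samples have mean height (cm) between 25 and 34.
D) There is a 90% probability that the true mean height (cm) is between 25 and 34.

A confidence interval represents our confidence in the procedure, not a probability statement about the parameter.

Key concept: If we repeated this sampling process many times and computed a 90% CI each time, about 90% of those intervals would contain the true population parameter.

For this specific interval (25, 34):
- Midpoint (point estimate): 29.5
- Margin of error: 4.5

The correct interpretation is the one stating confidence that the true parameter lies in the interval — option B.

B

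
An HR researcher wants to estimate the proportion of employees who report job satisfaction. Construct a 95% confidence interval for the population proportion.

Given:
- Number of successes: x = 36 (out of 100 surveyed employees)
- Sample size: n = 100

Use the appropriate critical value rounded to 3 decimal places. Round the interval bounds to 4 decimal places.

Sample proportion: p̂ = 36/100 = 0.360000

Check conditions for normal approximation:
  np̂ = 36 ≥ 10 ✓
  n(1-p̂) = 64 ≥ 10 ✓

The sample is large enough, so use a z-interval (normal approximation) for the proportion.

For 95% confidence, z* = 1.96 (from standard normal table)

Standard error: SE = √(p̂(1-p̂)/n) = √(0.360000×0.640000/100) = 0.04800000

Margin of error: E = z* × SE = 1.96 × 0.04800000 = 0.094080

Z-interval: p̂ ± E = 0.360000 ± 0.094080 = (0.265920, 0.454080)

Rounded to 4 decimal places:

(0.2659, 0.4541)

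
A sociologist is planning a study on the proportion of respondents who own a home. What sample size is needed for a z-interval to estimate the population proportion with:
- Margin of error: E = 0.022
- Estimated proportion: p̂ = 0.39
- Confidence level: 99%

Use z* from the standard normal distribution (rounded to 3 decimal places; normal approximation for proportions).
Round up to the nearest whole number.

Using z* for proportion z-interval (normal approximation).

For 99% confidence, z* = 2.576 (from standard normal table)

Sample size formula for proportion z-interval: n = z*²p̂(1-p̂)/E²

n = 2.576² × 0.39 × 0.61 / 0.022²
  = 6.635776 × 0.2379 / 0.000484
  = 3261.6758

Round up to the nearest whole number: n = 3262

3262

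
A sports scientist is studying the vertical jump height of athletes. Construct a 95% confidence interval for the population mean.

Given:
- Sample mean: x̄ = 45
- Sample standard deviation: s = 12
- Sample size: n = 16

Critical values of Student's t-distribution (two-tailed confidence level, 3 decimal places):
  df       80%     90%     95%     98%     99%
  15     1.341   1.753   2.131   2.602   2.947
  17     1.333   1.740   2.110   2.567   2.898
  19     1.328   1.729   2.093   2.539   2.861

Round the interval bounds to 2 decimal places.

The population standard deviation σ is unknown (only the sample standard deviation s is given), so use a t-interval with df = n - 1 = 16 - 1 = 15.

For 95% confidence with df = 15, t* = 2.131 (from t-table)

Standard error: SE = s/√n = 12/√16 = 3.000000

Margin of error: E = t* × SE = 2.131 × 3.000000 = 6.3930

T-interval: x̄ ± E = 45 ± 6.3930 = (38.6070, 51.3930)

Rounded to 2 decimal places:

(38.61, 51.39)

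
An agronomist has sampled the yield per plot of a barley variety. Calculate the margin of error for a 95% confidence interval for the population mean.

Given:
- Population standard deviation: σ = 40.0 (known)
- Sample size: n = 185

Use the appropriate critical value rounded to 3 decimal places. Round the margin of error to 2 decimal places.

The population standard deviation σ is known, so use the z-interval margin of error formula.

For 95% confidence, z* = 1.96 (from standard normal table)

Margin of error formula for z-interval: E = z* × σ/√n

E = 1.96 × 40.0/√185
  = 1.96 × 2.940858
  = 5.7641

Rounded to 2 decimal places:

5.76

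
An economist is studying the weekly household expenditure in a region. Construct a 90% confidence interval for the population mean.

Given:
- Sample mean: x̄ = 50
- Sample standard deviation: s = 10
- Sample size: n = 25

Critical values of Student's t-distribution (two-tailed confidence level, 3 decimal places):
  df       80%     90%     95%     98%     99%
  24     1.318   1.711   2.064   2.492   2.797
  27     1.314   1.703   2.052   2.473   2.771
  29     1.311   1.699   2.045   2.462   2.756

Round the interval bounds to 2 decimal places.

The population standard deviation σ is unknown (only the sample standard deviation s is given), so use a t-interval with df = n - 1 = 25 - 1 = 24.

For 90% confidence with df = 24, t* = 1.711 (from t-table)

Standard error: SE = s/√n = 10/√25 = 2.000000

Margin of error: E = t* × SE = 1.711 × 2.000000 = 3.4220

T-interval: x̄ ± E = 50 ± 3.4220 = (46.5780, 53.4220)

Rounded to 2 decimal places:

(46.58, 53.42)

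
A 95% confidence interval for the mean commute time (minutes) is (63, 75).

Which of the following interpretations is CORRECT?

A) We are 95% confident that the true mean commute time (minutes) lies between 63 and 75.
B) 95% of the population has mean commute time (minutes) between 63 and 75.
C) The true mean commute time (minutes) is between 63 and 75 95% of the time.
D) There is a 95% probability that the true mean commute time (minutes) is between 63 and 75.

A confidence interval represents our confidence in the procedure, not a probability statement about the parameter.

Key concept: If we repeated this sampling process many times and computed a 95% CI each time, about 95% of those intervals would contain the true population parameter.

For this specific interval (63, 75):
- Midpoint (point estimate): 69
- Margin of error: 6

The correct interpretation is the one stating confidence that the true parameter lies in the interval — option A.

A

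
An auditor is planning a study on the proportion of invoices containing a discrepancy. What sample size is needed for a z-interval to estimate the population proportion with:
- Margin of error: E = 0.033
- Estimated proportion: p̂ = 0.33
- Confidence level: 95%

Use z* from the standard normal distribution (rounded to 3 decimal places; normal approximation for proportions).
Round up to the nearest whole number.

Using z* for proportion z-interval (normal approximation).

For 95% confidence, z* = 1.96 (from standard normal table)

Sample size formula for proportion z-interval: n = z*²p̂(1-p̂)/E²

n = 1.96² × 0.33 × 0.67 / 0.033²
  = 3.8416 × 0.2211 / 0.001089
  = 779.9612

Round up to the nearest whole number: n = 780

780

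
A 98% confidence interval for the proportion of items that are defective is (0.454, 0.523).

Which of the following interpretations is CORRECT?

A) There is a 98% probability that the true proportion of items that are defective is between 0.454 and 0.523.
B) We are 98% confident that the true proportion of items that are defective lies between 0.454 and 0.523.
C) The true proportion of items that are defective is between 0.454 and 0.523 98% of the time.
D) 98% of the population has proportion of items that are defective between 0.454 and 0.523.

A confidence interval represents our confidence in the procedure, not a probability statement about the parameter.

Key concept: If we repeated this sampling process many times and computed a 98% CI each time, about 98% of those intervals would contain the true population parameter.

For this specific interval (0.454, 0.523):
- Midpoint (point estimate): 0.4885
- Margin of error: 0.0345

The correct interpretation is the one stating confidence that the true parameter lies in the interval — option B.

B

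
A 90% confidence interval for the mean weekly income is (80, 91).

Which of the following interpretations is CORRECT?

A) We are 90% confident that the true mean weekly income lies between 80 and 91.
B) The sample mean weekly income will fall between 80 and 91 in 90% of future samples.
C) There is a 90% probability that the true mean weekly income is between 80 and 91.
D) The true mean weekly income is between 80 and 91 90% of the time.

A confidence interval represents our confidence in the procedure, not a probability statement about the parameter.

Key concept: If we repeated this sampling process many times and computed a 90% CI each time, about 90% of those intervals would contain the true population parameter.

For this specific interval (80, 91):
- Midpoint (point estimate): 85.5
- Margin of error: 5.5

The correct interpretation is the one stating confidence that the true parameter lies in the interval — option A.

A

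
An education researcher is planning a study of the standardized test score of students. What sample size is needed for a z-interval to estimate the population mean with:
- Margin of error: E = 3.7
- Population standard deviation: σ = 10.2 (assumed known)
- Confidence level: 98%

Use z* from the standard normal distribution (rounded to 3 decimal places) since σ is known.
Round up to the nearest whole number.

Using z* since population σ is known (z-interval formula).

For 98% confidence, z* = 2.326 (from standard normal table)

Sample size formula for z-interval: n = (z*σ/E)²

n = (2.326 × 10.2 / 3.7)²
  = (6.412216)²
  = 41.1165

Round up to the nearest whole number: n = 42

42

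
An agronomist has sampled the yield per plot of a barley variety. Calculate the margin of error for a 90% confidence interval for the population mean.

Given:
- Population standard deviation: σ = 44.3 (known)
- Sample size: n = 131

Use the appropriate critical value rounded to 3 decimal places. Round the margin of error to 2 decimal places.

The population standard deviation σ is known, so use the z-interval margin of error formula.

For 90% confidence, z* = 1.645 (from standard normal table)

Margin of error formula for z-interval: E = z* × σ/√n

E = 1.645 × 44.3/√131
  = 1.645 × 3.870509
  = 6.3670

Rounded to 2 decimal places:

6.37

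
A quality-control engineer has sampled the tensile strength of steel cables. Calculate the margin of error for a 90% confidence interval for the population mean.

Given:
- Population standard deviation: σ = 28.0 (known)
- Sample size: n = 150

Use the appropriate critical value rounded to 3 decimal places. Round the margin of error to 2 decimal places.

The population standard deviation σ is known, so use the z-interval margin of error formula.

For 90% confidence, z* = 1.645 (from standard normal table)

Margin of error formula for z-interval: E = z* × σ/√n

E = 1.645 × 28.0/√150
  = 1.645 × 2.286190
  = 3.7608

Rounded to 2 decimal places:

3.76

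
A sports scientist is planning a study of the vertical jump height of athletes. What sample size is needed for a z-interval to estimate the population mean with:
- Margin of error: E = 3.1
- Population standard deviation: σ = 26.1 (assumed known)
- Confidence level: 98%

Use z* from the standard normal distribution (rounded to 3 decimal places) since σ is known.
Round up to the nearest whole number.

Using z* since population σ is known (z-interval formula).

For 98% confidence, z* = 2.326 (from standard normal table)

Sample size formula for z-interval: n = (z*σ/E)²

n = (2.326 × 26.1 / 3.1)²
  = (19.583419)²
  = 383.5103

Round up to the nearest whole number: n = 384

384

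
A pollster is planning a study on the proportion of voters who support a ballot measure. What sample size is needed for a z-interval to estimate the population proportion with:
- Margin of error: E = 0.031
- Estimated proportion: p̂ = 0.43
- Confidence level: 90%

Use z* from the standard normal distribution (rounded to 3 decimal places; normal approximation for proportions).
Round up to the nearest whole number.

Using z* for proportion z-interval (normal approximation).

For 90% confidence, z* = 1.645 (from standard normal table)

Sample size formula for proportion z-interval: n = z*²p̂(1-p̂)/E²

n = 1.645² × 0.43 × 0.57 / 0.031²
  = 2.706025 × 0.2451 / 0.000961
  = 690.1631

Round up to the nearest whole number: n = 691

691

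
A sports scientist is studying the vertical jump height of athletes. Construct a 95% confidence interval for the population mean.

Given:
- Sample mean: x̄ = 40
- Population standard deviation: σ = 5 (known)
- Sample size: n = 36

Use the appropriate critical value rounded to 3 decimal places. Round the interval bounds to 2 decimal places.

The population standard deviation σ is known, so use a z-interval (standard normal critical value).

For 95% confidence, z* = 1.96 (from standard normal table)

Standard error: SE = σ/√n = 5/√36 = 0.833333

Margin of error: E = z* × SE = 1.96 × 0.833333 = 1.6333

Z-interval: x̄ ± E = 40 ± 1.6333 = (38.3667, 41.6333)

Rounded to 2 decimal places:

(38.37, 41.63)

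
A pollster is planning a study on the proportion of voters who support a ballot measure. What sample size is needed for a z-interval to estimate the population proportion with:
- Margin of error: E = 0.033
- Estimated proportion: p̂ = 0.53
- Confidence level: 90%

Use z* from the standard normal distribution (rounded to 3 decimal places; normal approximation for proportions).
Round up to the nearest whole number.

Using z* for proportion z-interval (normal approximation).

For 90% confidence, z* = 1.645 (from standard normal table)

Sample size formula for proportion z-interval: n = z*²p̂(1-p̂)/E²

n = 1.645² × 0.53 × 0.47 / 0.033²
  = 2.706025 × 0.2491 / 0.001089
  = 618.9815

Round up to the nearest whole number: n = 619

619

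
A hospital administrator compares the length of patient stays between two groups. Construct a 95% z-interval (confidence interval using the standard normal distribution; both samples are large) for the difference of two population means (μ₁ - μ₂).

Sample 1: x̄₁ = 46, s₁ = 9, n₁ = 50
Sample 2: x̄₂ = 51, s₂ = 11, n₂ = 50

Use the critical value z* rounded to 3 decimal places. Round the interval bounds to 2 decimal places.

Both samples are large (n₁ = 50 ≥ 30, n₂ = 50 ≥ 30), so a z-interval for the difference of means applies.

Point estimate: x̄₁ - x̄₂ = 46 - 51 = -5

Standard error: SE = √(s₁²/n₁ + s₂²/n₂)
= √(9²/50 + 11²/50)
= √(1.620000 + 2.420000)
= 2.009975

For 95% confidence, z* = 1.96 (from standard normal table)
Margin of error: E = z* × SE = 1.96 × 2.009975 = 3.9396

Z-interval: (x̄₁ - x̄₂) ± E = -5 ± 3.9396 = (-8.9396, -1.0604)

Rounded to 2 decimal places:

(-8.94, -1.06)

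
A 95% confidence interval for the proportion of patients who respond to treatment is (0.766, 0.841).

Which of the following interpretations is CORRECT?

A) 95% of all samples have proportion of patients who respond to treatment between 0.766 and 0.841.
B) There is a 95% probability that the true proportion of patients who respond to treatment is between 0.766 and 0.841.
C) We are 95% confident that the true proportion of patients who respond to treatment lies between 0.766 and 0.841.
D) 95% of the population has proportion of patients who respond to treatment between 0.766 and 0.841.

A confidence interval represents our confidence in the procedure, not a probability statement about the parameter.

Key concept: If we repeated this sampling process many times and computed a 95% CI each time, about 95% of those intervals would contain the true population parameter.

For this specific interval (0.766, 0.841):
- Midpoint (point estimate): 0.8035
- Margin of error: 0.0375

The correct interpretation is the one stating confidence that the true parameter lies in the interval — option C.

C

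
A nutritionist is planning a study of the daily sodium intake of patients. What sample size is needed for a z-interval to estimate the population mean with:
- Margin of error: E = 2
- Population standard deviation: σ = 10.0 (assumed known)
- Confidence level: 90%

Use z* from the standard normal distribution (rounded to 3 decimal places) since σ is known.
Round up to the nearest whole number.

Using z* since population σ is known (z-interval formula).

For 90% confidence, z* = 1.645 (from standard normal table)

Sample size formula for z-interval: n = (z*σ/E)²

n = (1.645 × 10.0 / 2)²
  = (8.225000)²
  = 67.6506

Round up to the nearest whole number: n = 68

68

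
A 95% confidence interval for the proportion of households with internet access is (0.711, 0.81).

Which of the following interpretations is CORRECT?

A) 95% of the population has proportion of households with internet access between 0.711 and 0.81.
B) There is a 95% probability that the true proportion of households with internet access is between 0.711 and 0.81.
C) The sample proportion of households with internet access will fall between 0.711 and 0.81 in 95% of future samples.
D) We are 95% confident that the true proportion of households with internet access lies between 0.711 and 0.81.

A confidence interval represents our confidence in the procedure, not a probability statement about the parameter.

Key concept: If we repeated this sampling process many times and computed a 95% CI each time, about 95% of those intervals would contain the true population parameter.

For this specific interval (0.711, 0.81):
- Midpoint (point estimate): 0.7605
- Margin of error: 0.0495

The correct interpretation is the one stating confidence that the true parameter lies in the interval — option D.

D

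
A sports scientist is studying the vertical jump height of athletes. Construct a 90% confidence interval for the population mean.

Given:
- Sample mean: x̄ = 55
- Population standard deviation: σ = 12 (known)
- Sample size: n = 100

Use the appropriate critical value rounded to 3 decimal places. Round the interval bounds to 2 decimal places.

The population standard deviation σ is known, so use a z-interval (standard normal critical value).

For 90% confidence, z* = 1.645 (from standard normal table)

Standard error: SE = σ/√n = 12/√100 = 1.200000

Margin of error: E = z* × SE = 1.645 × 1.200000 = 1.9740

Z-interval: x̄ ± E = 55 ± 1.9740 = (53.0260, 56.9740)

Rounded to 2 decimal places:

(53.03, 56.97)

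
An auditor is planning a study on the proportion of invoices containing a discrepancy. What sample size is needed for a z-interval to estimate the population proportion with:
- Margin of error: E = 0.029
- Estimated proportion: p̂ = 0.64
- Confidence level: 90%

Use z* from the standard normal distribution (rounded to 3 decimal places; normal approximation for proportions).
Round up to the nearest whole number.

Using z* for proportion z-interval (normal approximation).

For 90% confidence, z* = 1.645 (from standard normal table)

Sample size formula for proportion z-interval: n = z*²p̂(1-p̂)/E²

n = 1.645² × 0.64 × 0.36 / 0.029²
  = 2.706025 × 0.2304 / 0.000841
  = 741.3415

Round up to the nearest whole number: n = 742

742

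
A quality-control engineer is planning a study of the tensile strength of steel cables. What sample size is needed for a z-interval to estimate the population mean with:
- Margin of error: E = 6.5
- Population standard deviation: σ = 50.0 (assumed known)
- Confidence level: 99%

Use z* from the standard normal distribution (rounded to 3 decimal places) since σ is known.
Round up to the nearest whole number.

Using z* since population σ is known (z-interval formula).

For 99% confidence, z* = 2.576 (from standard normal table)

Sample size formula for z-interval: n = (z*σ/E)²

n = (2.576 × 50.0 / 6.5)²
  = (19.815385)²
  = 392.6495

Round up to the nearest whole number: n = 393

393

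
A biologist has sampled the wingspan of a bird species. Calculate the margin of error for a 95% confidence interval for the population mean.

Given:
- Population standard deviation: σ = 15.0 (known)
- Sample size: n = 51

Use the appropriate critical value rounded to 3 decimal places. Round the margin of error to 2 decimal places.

The population standard deviation σ is known, so use the z-interval margin of error formula.

For 95% confidence, z* = 1.96 (from standard normal table)

Margin of error formula for z-interval: E = z* × σ/√n

E = 1.96 × 15.0/√51
  = 1.96 × 2.100420
  = 4.1168

Rounded to 2 decimal places:

4.12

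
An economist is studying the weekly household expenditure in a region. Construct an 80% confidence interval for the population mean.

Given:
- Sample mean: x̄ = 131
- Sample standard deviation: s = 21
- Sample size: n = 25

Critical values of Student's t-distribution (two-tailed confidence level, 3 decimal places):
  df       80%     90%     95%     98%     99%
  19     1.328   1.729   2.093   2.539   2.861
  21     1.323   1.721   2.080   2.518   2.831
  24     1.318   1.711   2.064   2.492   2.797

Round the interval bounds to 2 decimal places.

The population standard deviation σ is unknown (only the sample standard deviation s is given), so use a t-interval with df = n - 1 = 25 - 1 = 24.

For 80% confidence with df = 24, t* = 1.318 (from t-table)

Standard error: SE = s/√n = 21/√25 = 4.200000

Margin of error: E = t* × SE = 1.318 × 4.200000 = 5.5356

T-interval: x̄ ± E = 131 ± 5.5356 = (125.4644, 136.5356)

Rounded to 2 decimal places:

(125.46, 136.54)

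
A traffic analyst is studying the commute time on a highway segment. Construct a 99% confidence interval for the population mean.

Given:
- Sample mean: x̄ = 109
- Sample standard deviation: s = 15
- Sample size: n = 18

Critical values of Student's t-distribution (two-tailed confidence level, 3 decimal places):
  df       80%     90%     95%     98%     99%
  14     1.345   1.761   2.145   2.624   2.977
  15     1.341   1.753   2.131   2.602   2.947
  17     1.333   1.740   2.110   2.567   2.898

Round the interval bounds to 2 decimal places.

The population standard deviation σ is unknown (only the sample standard deviation s is given), so use a t-interval with df = n - 1 = 18 - 1 = 17.

For 99% confidence with df = 17, t* = 2.898 (from t-table)

Standard error: SE = s/√n = 15/√18 = 3.535534

Margin of error: E = t* × SE = 2.898 × 3.535534 = 10.2460

T-interval: x̄ ± E = 109 ± 10.2460 = (98.7540, 119.2460)

Rounded to 2 decimal places:

(98.75, 119.25)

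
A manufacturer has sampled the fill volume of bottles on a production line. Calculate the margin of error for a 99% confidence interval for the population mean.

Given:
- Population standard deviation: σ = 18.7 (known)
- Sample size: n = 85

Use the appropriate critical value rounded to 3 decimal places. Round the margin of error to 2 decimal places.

The population standard deviation σ is known, so use the z-interval margin of error formula.

For 99% confidence, z* = 2.576 (from standard normal table)

Margin of error formula for z-interval: E = z* × σ/√n

E = 2.576 × 18.7/√85
  = 2.576 × 2.028300
  = 5.2249

Rounded to 2 decimal places:

5.22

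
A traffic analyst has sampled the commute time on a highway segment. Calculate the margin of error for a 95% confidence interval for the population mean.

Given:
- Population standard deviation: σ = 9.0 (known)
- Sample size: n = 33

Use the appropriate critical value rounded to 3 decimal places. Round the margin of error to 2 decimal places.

The population standard deviation σ is known, so use the z-interval margin of error formula.

For 95% confidence, z* = 1.96 (from standard normal table)

Margin of error formula for z-interval: E = z* × σ/√n

E = 1.96 × 9.0/√33
  = 1.96 × 1.566699
  = 3.0707

Rounded to 2 decimal places:

3.07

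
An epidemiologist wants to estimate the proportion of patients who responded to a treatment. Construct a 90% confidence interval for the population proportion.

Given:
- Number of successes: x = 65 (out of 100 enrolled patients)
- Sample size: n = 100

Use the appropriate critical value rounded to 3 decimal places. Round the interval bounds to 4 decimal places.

Sample proportion: p̂ = 65/100 = 0.650000

Check conditions for normal approximation:
  np̂ = 65 ≥ 10 ✓
  n(1-p̂) = 35 ≥ 10 ✓

The sample is large enough, so use a z-interval (normal approximation) for the proportion.

For 90% confidence, z* = 1.645 (from standard normal table)

Standard error: SE = √(p̂(1-p̂)/n) = √(0.650000×0.350000/100) = 0.04769696

Margin of error: E = z* × SE = 1.645 × 0.04769696 = 0.078461

Z-interval: p̂ ± E = 0.650000 ± 0.078461 = (0.571539, 0.728461)

Rounded to 4 decimal places:

(0.5715, 0.7285)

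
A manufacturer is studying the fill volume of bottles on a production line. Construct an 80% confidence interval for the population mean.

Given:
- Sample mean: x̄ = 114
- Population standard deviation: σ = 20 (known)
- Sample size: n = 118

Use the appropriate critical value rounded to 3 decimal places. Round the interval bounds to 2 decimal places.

The population standard deviation σ is known, so use a z-interval (standard normal critical value).

For 80% confidence, z* = 1.282 (from standard normal table)

Standard error: SE = σ/√n = 20/√118 = 1.841149

Margin of error: E = z* × SE = 1.282 × 1.841149 = 2.3604

Z-interval: x̄ ± E = 114 ± 2.3604 = (111.6396, 116.3604)

Rounded to 2 decimal places:

(111.64, 116.36)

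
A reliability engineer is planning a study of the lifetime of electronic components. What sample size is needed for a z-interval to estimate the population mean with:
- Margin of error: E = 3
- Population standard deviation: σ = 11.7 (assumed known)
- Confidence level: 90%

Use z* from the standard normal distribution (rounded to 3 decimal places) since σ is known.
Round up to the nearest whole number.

Using z* since population σ is known (z-interval formula).

For 90% confidence, z* = 1.645 (from standard normal table)

Sample size formula for z-interval: n = (z*σ/E)²

n = (1.645 × 11.7 / 3)²
  = (6.415500)²
  = 41.1586

Round up to the nearest whole number: n = 42

42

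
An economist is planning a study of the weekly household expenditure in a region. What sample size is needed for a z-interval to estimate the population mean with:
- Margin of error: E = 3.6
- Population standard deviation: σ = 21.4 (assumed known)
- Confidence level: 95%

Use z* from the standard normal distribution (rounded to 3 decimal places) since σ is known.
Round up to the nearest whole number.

Using z* since population σ is known (z-interval formula).

For 95% confidence, z* = 1.96 (from standard normal table)

Sample size formula for z-interval: n = (z*σ/E)²

n = (1.96 × 21.4 / 3.6)²
  = (11.651111)²
  = 135.7484

Round up to the nearest whole number: n = 136

136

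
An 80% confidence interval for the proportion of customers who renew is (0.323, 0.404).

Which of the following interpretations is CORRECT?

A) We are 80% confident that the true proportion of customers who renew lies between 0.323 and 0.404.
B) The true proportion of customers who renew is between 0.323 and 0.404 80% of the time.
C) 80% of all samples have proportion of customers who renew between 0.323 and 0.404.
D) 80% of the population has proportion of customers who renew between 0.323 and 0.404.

A confidence interval represents our confidence in the procedure, not a probability statement about the parameter.

Key concept: If we repeated this sampling process many times and computed an 80% CI each time, about 80% of those intervals would contain the true population parameter.

For this specific interval (0.323, 0.404):
- Midpoint (point estimate): 0.3635
- Margin of error: 0.0405

The correct interpretation is the one stating confidence that the true parameter lies in the interval — option A.

A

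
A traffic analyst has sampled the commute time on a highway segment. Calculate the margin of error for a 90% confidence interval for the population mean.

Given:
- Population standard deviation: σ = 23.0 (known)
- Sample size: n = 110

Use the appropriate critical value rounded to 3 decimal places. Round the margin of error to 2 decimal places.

The population standard deviation σ is known, so use the z-interval margin of error formula.

For 90% confidence, z* = 1.645 (from standard normal table)

Margin of error formula for z-interval: E = z* × σ/√n

E = 1.645 × 23.0/√110
  = 1.645 × 2.192964
  = 3.6074

Rounded to 2 decimal places:

3.61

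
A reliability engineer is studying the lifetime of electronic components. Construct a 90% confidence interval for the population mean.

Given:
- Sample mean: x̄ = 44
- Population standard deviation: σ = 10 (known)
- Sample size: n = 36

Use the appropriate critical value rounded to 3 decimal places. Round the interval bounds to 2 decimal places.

The population standard deviation σ is known, so use a z-interval (standard normal critical value).

For 90% confidence, z* = 1.645 (from standard normal table)

Standard error: SE = σ/√n = 10/√36 = 1.666667

Margin of error: E = z* × SE = 1.645 × 1.666667 = 2.7417

Z-interval: x̄ ± E = 44 ± 2.7417 = (41.2583, 46.7417)

Rounded to 2 decimal places:

(41.26, 46.74)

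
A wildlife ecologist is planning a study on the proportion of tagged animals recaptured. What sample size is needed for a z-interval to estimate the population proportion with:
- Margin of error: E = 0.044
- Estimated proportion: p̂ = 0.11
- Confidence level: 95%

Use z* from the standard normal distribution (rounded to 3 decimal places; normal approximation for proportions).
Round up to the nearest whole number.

Using z* for proportion z-interval (normal approximation).

For 95% confidence, z* = 1.96 (from standard normal table)

Sample size formula for proportion z-interval: n = z*²p̂(1-p̂)/E²

n = 1.96² × 0.11 × 0.89 / 0.044²
  = 3.8416 × 0.0979 / 0.001936
  = 194.2627

Round up to the nearest whole number: n = 195

195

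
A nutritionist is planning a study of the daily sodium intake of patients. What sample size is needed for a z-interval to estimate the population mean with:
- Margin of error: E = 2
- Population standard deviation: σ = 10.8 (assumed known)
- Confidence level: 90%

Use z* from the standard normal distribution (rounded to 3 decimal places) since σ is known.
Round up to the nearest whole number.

Using z* since population σ is known (z-interval formula).

For 90% confidence, z* = 1.645 (from standard normal table)

Sample size formula for z-interval: n = (z*σ/E)²

n = (1.645 × 10.8 / 2)²
  = (8.883000)²
  = 78.9077

Round up to the nearest whole number: n = 79

79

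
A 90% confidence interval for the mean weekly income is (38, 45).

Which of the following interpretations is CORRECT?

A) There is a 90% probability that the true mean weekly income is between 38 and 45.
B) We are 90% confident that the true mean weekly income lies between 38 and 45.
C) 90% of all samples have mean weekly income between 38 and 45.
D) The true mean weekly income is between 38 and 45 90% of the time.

A confidence interval represents our confidence in the procedure, not a probability statement about the parameter.

Key concept: If we repeated this sampling process many times and computed a 90% CI each time, about 90% of those intervals would contain the true population parameter.

For this specific interval (38, 45):
- Midpoint (point estimate): 41.5
- Margin of error: 3.5

The correct interpretation is the one stating confidence that the true parameter lies in the interval — option B.

B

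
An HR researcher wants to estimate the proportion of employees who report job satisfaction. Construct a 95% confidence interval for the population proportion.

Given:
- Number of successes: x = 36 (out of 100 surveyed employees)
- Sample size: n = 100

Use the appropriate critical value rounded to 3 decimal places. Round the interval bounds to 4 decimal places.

Sample proportion: p̂ = 36/100 = 0.360000

Check conditions for normal approximation:
  np̂ = 36 ≥ 10 ✓
  n(1-p̂) = 64 ≥ 10 ✓

The sample is large enough, so use a z-interval (normal approximation) for the proportion.

For 95% confidence, z* = 1.96 (from standard normal table)

Standard error: SE = √(p̂(1-p̂)/n) = √(0.360000×0.640000/100) = 0.04800000

Margin of error: E = z* × SE = 1.96 × 0.04800000 = 0.094080

Z-interval: p̂ ± E = 0.360000 ± 0.094080 = (0.265920, 0.454080)

Rounded to 4 decimal places:

(0.2659, 0.4541)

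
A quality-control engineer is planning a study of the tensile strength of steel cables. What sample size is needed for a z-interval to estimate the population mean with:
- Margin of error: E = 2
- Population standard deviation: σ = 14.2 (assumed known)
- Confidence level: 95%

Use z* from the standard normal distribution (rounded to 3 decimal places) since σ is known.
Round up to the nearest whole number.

Using z* since population σ is known (z-interval formula).

For 95% confidence, z* = 1.96 (from standard normal table)

Sample size formula for z-interval: n = (z*σ/E)²

n = (1.96 × 14.2 / 2)²
  = (13.916000)²
  = 193.6551

Round up to the nearest whole number: n = 194

194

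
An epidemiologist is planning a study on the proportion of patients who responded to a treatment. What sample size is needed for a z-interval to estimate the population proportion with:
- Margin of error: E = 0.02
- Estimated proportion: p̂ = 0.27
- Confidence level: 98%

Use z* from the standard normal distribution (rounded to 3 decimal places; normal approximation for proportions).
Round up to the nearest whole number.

Using z* for proportion z-interval (normal approximation).

For 98% confidence, z* = 2.326 (from standard normal table)

Sample size formula for proportion z-interval: n = z*²p̂(1-p̂)/E²

n = 2.326² × 0.27 × 0.73 / 0.02²
  = 5.410276 × 0.1971 / 0.0004
  = 2665.9135

Round up to the nearest whole number: n = 2666

2666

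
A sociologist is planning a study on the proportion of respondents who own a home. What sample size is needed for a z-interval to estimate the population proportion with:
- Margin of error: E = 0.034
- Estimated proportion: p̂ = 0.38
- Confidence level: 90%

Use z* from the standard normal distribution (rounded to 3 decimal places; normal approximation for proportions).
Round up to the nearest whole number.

Using z* for proportion z-interval (normal approximation).

For 90% confidence, z* = 1.645 (from standard normal table)

Sample size formula for proportion z-interval: n = z*²p̂(1-p̂)/E²

n = 1.645² × 0.38 × 0.62 / 0.034²
  = 2.706025 × 0.2356 / 0.001156
  = 551.5047

Round up to the nearest whole number: n = 552

552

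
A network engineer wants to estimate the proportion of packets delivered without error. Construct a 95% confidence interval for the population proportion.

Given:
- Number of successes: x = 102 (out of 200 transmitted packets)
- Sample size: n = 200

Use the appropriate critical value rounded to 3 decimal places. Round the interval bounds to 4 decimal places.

Sample proportion: p̂ = 102/200 = 0.510000

Check conditions for normal approximation:
  np̂ = 102 ≥ 10 ✓
  n(1-p̂) = 98 ≥ 10 ✓

The sample is large enough, so use a z-interval (normal approximation) for the proportion.

For 95% confidence, z* = 1.96 (from standard normal table)

Standard error: SE = √(p̂(1-p̂)/n) = √(0.510000×0.490000/200) = 0.03534827

Margin of error: E = z* × SE = 1.96 × 0.03534827 = 0.069283

Z-interval: p̂ ± E = 0.510000 ± 0.069283 = (0.440717, 0.579283)

Rounded to 4 decimal places:

(0.4407, 0.5793)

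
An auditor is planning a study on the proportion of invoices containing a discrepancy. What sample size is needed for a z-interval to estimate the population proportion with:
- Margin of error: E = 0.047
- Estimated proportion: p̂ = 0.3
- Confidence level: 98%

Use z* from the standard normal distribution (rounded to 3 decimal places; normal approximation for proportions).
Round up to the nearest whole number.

Using z* for proportion z-interval (normal approximation).

For 98% confidence, z* = 2.326 (from standard normal table)

Sample size formula for proportion z-interval: n = z*²p̂(1-p̂)/E²

n = 2.326² × 0.3 × 0.7 / 0.047²
  = 5.410276 × 0.21 / 0.002209
  = 514.3314

Round up to the nearest whole number: n = 515

515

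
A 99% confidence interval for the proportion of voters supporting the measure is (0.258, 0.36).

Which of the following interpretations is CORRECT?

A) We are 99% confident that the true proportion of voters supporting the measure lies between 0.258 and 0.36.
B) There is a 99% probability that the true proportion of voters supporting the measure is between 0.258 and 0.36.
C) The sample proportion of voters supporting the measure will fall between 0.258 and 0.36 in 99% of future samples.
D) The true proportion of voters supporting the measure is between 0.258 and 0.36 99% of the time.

A confidence interval represents our confidence in the procedure, not a probability statement about the parameter.

Key concept: If we repeated this sampling process many times and computed a 99% CI each time, about 99% of those intervals would contain the true population parameter.

For this specific interval (0.258, 0.36):
- Midpoint (point estimate): 0.309
- Margin of error: 0.051

The correct interpretation is the one stating confidence that the true parameter lies in the interval — option A.

A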